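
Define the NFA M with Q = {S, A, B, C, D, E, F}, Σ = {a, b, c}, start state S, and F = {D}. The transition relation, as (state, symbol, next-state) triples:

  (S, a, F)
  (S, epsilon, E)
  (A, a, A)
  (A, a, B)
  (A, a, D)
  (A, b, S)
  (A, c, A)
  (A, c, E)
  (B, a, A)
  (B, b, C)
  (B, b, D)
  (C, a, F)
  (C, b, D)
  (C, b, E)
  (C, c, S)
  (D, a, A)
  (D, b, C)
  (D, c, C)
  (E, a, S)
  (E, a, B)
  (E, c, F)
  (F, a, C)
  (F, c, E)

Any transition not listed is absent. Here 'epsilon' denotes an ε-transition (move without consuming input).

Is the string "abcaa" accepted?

Start: ε-closure({S}) = {S, E}.
Read 'a': S→{F}, E→{S, B}; union {S, B, F}; ε-closure = {S, B, E, F}.
Read 'b': S→∅, B→{C, D}, E→∅, F→∅; now {C, D}.
Read 'c': C→{S}, D→{C}; union {S, C}; ε-closure = {S, C, E}.
Read 'a': S→{F}, C→{F}, E→{S, B}; union {S, B, F}; ε-closure = {S, B, E, F}.
Read 'a': S→{F}, B→{A}, E→{S, B}, F→{C}; union {S, A, B, C, F}; ε-closure = {S, A, B, C, E, F}.
The final set {S, A, B, C, E, F} contains no accepting state.

No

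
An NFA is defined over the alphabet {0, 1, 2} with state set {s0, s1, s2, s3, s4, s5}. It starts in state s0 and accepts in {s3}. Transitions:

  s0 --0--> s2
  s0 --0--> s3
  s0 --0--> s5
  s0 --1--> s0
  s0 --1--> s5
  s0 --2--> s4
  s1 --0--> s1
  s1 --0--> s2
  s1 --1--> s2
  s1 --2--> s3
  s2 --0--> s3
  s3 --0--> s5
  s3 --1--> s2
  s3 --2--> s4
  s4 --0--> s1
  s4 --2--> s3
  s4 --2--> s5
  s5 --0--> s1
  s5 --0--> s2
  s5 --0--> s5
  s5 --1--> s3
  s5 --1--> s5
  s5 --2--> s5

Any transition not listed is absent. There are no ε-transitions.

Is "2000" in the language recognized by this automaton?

Yes

Start in {s0}.
Read '2': {s0} → {s4}.
Read '0': {s4} → {s1}.
Read '0': {s1} → {s1, s2}.
Read '0': {s1, s2} → {s1, s2, s3}.
The final set {s1, s2, s3} contains the accepting state s3.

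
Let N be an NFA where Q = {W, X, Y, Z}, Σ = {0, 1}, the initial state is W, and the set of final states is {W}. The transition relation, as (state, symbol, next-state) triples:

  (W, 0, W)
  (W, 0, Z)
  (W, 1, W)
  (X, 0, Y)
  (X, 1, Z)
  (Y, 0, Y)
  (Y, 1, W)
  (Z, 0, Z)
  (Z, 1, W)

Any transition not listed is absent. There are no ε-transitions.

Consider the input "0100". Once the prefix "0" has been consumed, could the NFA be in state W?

Yes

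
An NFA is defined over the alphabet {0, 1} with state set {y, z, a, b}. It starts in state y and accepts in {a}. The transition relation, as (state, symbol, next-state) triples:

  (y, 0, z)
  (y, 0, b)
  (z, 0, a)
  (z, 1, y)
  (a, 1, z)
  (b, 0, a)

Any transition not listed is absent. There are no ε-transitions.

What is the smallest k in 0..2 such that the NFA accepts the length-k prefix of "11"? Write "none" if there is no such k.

none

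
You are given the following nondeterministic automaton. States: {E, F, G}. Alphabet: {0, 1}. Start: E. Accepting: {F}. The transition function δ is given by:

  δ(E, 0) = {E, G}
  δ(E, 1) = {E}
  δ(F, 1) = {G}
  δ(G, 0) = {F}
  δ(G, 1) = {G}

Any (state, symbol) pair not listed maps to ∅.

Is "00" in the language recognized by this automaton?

Yes

Start in {E}.
Read '0': {E} → {E, G}.
Read '0': {E, G} → {E, F, G}.
The final set {E, F, G} contains the accepting state F.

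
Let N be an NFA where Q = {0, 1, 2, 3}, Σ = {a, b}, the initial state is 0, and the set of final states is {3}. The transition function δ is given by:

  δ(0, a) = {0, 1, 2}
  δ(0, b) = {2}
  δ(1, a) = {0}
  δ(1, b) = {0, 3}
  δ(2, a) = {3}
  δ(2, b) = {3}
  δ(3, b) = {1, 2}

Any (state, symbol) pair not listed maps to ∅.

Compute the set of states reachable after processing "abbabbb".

{1, 2}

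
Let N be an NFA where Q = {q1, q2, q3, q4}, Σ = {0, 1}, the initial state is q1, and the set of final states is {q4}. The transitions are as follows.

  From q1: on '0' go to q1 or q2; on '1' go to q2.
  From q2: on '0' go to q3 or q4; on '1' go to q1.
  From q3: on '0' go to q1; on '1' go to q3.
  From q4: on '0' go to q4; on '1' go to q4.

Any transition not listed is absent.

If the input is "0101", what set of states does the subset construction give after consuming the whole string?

Start in {q1}.
Read '0': q1→{q1, q2}; now {q1, q2}.
Read '1': q1→{q2}, q2→{q1}; now {q1, q2}.
Read '0': q1→{q1, q2}, q2→{q3, q4}; now {q1, q2, q3, q4}.
Read '1': q1→{q2}, q2→{q1}, q3→{q3}, q4→{q4}; now {q1, q2, q3, q4}.

{q1, q2, q3, q4}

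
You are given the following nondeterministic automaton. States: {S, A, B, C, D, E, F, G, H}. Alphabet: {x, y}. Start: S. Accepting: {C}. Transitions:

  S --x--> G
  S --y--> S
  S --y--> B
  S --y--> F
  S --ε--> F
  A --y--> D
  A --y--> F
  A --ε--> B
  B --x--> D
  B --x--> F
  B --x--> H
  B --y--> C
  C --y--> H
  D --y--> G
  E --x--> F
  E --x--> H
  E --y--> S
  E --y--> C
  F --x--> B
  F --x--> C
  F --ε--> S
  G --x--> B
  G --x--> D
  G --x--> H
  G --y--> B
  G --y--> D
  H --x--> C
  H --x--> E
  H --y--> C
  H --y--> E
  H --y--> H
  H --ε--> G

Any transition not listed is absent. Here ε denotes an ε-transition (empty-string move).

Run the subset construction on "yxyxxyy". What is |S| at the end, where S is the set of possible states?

Start: ε-closure({S}) = {S, F}.
Read 'y': S→{S, B, F}, F→∅; now {S, B, F}.
Read 'x': S→{G}, B→{D, F, H}, F→{B, C}; union {B, C, D, F, G, H}; ε-closure = {S, B, C, D, F, G, H}.
Read 'y': S→{S, B, F}, B→{C}, C→{H}, D→{G}, F→∅, G→{B, D}, H→{C, E, H}; now {S, B, C, D, E, F, G, H}.
Read 'x': S→{G}, B→{D, F, H}, C→∅, D→∅, E→{F, H}, F→{B, C}, G→{B, D, H}, H→{C, E}; union {B, C, D, E, F, G, H}; ε-closure = {S, B, C, D, E, F, G, H}.
Read 'x': S→{G}, B→{D, F, H}, C→∅, D→∅, E→{F, H}, F→{B, C}, G→{B, D, H}, H→{C, E}; union {B, C, D, E, F, G, H}; ε-closure = {S, B, C, D, E, F, G, H}.
Read 'y': S→{S, B, F}, B→{C}, C→{H}, D→{G}, E→{S, C}, F→∅, G→{B, D}, H→{C, E, H}; now {S, B, C, D, E, F, G, H}.
Read 'y': S→{S, B, F}, B→{C}, C→{H}, D→{G}, E→{S, C}, F→∅, G→{B, D}, H→{C, E, H}; now {S, B, C, D, E, F, G, H}.
That set has 8 states.

8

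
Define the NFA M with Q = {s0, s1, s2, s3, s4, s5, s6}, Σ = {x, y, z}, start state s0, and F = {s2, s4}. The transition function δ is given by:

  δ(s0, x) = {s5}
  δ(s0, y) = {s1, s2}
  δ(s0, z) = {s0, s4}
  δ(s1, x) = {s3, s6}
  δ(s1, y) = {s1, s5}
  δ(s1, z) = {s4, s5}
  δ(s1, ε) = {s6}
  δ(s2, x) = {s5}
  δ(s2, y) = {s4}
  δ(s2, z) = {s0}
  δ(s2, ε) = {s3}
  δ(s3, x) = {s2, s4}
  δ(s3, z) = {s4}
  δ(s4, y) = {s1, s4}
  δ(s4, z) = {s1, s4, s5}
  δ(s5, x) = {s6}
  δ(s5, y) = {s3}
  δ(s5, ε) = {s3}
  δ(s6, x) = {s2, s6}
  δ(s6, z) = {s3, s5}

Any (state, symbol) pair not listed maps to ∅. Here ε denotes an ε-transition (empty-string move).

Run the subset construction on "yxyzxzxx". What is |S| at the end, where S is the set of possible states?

Start in {s0}.
Read 'y': {s0} → {s1, s2, s3, s6}.
Read 'x': {s1, s2, s3, s6} → {s2, s3, s4, s5, s6}.
Read 'y': {s2, s3, s4, s5, s6} → {s1, s3, s4, s6}.
Read 'z': {s1, s3, s4, s6} → {s1, s3, s4, s5, s6}.
Read 'x': {s1, s3, s4, s5, s6} → {s2, s3, s4, s6}.
Read 'z': {s2, s3, s4, s6} → {s0, s1, s3, s4, s5, s6}.
Read 'x': {s0, s1, s3, s4, s5, s6} → {s2, s3, s4, s5, s6}.
Read 'x': {s2, s3, s4, s5, s6} → {s2, s3, s4, s5, s6}.
That set has 5 states.

5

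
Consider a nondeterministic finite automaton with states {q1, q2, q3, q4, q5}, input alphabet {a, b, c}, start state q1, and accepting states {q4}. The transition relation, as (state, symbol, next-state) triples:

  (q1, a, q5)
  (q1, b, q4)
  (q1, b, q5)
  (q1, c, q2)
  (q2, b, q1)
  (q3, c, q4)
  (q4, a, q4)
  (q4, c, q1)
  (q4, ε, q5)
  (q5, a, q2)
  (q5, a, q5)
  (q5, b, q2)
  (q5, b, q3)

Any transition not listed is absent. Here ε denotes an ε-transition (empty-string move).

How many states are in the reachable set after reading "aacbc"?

Start in {q1}.
Read 'a': q1→{q5}; now {q5}.
Read 'a': q5→{q2, q5}; now {q2, q5}.
Read 'c': q2→∅, q5→∅; now ∅.
The set is empty and remains empty for the remaining 2 symbols.
That set has 0 states.

0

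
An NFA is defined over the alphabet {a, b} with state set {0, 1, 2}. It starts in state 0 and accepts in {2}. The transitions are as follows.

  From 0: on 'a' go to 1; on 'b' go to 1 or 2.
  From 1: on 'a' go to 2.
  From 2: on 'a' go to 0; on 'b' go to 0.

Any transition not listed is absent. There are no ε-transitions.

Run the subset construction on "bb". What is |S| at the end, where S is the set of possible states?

1

Start in {0}.
Read 'b': {0} → {1, 2}.
Read 'b': {1, 2} → {0}.
That set has 1 state.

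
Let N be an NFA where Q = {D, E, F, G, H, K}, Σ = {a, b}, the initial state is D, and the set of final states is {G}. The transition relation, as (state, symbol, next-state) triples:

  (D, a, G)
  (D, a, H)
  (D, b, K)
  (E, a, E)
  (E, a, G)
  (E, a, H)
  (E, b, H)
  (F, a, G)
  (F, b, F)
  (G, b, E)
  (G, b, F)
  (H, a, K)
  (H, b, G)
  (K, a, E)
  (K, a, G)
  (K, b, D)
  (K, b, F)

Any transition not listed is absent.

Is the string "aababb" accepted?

Start in {D}.
Read 'a': D→{G, H}; now {G, H}.
Read 'a': G→∅, H→{K}; now {K}.
Read 'b': K→{D, F}; now {D, F}.
Read 'a': D→{G, H}, F→{G}; now {G, H}.
Read 'b': G→{E, F}, H→{G}; now {E, F, G}.
Read 'b': E→{H}, F→{F}, G→{E, F}; now {E, F, H}.
The final set {E, F, H} contains no accepting state.

No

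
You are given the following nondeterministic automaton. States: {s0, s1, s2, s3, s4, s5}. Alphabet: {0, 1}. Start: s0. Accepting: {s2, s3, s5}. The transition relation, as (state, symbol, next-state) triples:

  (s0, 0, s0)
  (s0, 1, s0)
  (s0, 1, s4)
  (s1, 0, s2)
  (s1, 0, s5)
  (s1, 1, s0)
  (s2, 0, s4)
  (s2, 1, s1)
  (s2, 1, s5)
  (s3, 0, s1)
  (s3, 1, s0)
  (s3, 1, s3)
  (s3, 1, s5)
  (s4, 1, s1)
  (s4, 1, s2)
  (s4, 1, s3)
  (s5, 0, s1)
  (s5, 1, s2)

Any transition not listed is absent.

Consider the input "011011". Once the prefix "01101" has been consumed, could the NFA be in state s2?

Start in {s0}.
Read '0': s0→{s0}; now {s0}.
Read '1': s0→{s0, s4}; now {s0, s4}.
Read '1': s0→{s0, s4}, s4→{s1, s2, s3}; now {s0, s1, s2, s3, s4}.
Read '0': s0→{s0}, s1→{s2, s5}, s2→{s4}, s3→{s1}, s4→∅; now {s0, s1, s2, s4, s5}.
Read '1': s0→{s0, s4}, s1→{s0}, s2→{s1, s5}, s4→{s1, s2, s3}, s5→{s2}; now {s0, s1, s2, s3, s4, s5}.
State s2 is in {s0, s1, s2, s3, s4, s5}.

Yes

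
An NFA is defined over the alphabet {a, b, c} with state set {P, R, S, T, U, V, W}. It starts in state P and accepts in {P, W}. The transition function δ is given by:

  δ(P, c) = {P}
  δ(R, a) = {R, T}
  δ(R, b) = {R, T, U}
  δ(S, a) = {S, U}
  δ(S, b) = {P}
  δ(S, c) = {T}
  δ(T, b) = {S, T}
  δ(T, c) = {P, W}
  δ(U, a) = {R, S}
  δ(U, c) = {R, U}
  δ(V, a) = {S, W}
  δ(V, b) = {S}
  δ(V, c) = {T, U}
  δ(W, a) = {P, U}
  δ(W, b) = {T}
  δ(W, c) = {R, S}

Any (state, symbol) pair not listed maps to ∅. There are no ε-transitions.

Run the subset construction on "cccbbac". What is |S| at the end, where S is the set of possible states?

0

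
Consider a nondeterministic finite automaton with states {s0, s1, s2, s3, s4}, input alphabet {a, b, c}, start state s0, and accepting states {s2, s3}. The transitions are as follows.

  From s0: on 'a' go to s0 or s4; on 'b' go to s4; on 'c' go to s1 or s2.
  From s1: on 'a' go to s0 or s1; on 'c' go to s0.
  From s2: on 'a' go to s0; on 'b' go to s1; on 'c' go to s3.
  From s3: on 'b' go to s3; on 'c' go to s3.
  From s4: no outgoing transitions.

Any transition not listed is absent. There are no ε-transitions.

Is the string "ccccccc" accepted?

Yes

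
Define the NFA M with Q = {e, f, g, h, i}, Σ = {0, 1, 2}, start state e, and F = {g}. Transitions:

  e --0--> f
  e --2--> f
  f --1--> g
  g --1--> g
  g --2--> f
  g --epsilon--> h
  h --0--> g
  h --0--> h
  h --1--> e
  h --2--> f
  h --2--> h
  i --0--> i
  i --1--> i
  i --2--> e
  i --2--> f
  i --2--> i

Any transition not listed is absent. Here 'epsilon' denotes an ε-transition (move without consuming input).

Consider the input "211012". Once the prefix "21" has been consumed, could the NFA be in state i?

Start in {e}.
Read '2': {e} → {f}.
Read '1': {f} → {g, h}.
State i is not in {g, h}.

No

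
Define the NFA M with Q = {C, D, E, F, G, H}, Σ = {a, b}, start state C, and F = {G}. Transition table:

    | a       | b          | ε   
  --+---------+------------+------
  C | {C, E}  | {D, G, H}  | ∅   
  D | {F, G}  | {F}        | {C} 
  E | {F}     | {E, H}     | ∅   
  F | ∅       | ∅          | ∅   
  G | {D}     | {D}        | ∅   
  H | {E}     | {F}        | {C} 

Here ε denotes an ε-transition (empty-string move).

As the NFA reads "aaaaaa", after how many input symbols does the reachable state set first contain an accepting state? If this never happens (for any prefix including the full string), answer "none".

none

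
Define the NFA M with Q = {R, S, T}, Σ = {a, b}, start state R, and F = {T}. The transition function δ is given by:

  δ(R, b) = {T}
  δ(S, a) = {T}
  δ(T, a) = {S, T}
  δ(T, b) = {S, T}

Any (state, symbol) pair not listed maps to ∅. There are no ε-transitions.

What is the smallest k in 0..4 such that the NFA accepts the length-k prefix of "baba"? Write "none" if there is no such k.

1

Start in {R}.
Read 'b': {R} → {T}.
None of the earlier sets intersect F, but {T} does.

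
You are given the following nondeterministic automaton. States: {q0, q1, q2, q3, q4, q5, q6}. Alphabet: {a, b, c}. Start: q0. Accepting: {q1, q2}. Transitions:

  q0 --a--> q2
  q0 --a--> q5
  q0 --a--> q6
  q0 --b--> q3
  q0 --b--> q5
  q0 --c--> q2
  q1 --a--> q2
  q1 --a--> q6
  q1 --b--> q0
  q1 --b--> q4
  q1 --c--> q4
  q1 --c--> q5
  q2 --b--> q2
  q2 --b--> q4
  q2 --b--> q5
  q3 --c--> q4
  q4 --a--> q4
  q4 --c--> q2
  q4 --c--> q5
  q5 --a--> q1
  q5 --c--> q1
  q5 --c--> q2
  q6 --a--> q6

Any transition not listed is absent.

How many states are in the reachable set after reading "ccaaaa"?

0

Start in {q0}.
Read 'c': {q0} → {q2}.
Read 'c': {q2} → ∅.
The set is empty and remains empty for the remaining 4 symbols.
That set has 0 states.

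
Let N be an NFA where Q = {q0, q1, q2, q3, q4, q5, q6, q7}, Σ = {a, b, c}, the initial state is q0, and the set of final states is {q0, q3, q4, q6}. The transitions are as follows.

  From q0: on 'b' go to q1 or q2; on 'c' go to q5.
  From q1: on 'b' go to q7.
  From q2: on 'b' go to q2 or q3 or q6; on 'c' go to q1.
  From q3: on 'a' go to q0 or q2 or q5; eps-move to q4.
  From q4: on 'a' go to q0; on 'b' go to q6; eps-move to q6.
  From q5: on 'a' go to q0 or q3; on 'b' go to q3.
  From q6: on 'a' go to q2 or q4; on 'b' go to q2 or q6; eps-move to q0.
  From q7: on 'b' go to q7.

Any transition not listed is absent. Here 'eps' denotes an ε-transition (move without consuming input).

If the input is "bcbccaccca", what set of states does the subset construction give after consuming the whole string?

∅

Start in {q0}.
Read 'b': {q0} → {q1, q2}.
Read 'c': {q1, q2} → {q1}.
Read 'b': {q1} → {q7}.
Read 'c': {q7} → ∅.
The set is empty and remains empty for the remaining 6 symbols.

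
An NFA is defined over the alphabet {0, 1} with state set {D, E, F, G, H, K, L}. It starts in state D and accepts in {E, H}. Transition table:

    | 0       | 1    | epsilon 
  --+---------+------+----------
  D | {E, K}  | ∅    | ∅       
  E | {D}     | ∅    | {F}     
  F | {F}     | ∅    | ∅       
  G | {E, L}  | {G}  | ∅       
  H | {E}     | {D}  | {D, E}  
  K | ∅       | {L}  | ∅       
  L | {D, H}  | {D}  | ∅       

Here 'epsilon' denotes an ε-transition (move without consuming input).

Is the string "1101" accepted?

No

Start in {D}.
Read '1': D→∅; now ∅.
The set is empty and remains empty for the remaining 3 symbols.
The final set ∅ contains no accepting state.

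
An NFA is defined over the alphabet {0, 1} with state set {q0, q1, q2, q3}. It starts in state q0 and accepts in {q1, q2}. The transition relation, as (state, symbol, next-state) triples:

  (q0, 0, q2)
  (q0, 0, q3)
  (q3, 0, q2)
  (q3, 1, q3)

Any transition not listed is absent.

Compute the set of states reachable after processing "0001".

Start in {q0}.
Read '0': q0→{q2, q3}; now {q2, q3}.
Read '0': q2→∅, q3→{q2}; now {q2}.
Read '0': q2→∅; now ∅.
The set is empty and remains empty for the remaining 1 symbol.

∅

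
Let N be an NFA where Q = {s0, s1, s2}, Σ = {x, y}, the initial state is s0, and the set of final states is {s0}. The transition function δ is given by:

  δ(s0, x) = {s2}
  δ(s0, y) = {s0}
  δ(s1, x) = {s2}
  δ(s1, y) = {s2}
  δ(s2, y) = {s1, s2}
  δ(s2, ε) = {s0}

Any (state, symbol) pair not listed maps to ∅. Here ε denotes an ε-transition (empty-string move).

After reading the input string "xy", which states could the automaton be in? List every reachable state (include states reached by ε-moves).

{s0, s1, s2}

Start in {s0}.
Read 'x': s0→{s2}; union {s2}; ε-closure = {s0, s2}.
Read 'y': s0→{s0}, s2→{s1, s2}; now {s0, s1, s2}.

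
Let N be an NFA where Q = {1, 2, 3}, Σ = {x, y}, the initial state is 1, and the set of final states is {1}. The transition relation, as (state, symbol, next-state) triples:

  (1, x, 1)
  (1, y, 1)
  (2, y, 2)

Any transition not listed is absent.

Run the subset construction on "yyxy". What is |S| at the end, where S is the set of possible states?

1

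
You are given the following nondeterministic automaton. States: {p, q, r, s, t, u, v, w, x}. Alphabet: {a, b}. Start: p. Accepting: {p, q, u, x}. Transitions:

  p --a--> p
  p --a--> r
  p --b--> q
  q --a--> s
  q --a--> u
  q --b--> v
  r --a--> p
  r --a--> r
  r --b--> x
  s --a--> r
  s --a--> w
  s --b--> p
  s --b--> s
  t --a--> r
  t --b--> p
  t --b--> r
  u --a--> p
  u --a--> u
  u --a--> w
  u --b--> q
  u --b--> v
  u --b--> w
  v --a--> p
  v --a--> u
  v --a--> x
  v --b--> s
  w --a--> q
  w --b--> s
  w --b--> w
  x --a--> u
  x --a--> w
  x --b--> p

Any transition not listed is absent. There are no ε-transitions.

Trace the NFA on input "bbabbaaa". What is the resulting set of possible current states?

Start in {p}.
Read 'b': p→{q}; now {q}.
Read 'b': q→{v}; now {v}.
Read 'a': v→{p, u, x}; now {p, u, x}.
Read 'b': p→{q}, u→{q, v, w}, x→{p}; now {p, q, v, w}.
Read 'b': p→{q}, q→{v}, v→{s}, w→{s, w}; now {q, s, v, w}.
Read 'a': q→{s, u}, s→{r, w}, v→{p, u, x}, w→{q}; now {p, q, r, s, u, w, x}.
Read 'a': p→{p, r}, q→{s, u}, r→{p, r}, s→{r, w}, u→{p, u, w}, w→{q}, x→{u, w}; now {p, q, r, s, u, w}.
Read 'a': p→{p, r}, q→{s, u}, r→{p, r}, s→{r, w}, u→{p, u, w}, w→{q}; now {p, q, r, s, u, w}.

{p, q, r, s, u, w}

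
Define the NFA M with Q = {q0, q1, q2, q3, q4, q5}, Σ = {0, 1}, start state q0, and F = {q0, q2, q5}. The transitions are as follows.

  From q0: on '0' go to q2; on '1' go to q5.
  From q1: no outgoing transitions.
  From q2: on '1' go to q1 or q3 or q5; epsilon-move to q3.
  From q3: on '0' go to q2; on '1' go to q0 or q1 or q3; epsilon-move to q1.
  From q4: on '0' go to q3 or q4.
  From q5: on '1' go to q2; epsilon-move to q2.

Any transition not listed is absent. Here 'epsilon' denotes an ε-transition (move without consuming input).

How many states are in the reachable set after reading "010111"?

Start in {q0}.
Read '0': {q0} → {q1, q2, q3}.
Read '1': {q1, q2, q3} → {q0, q1, q2, q3, q5}.
Read '0': {q0, q1, q2, q3, q5} → {q1, q2, q3}.
Read '1': {q1, q2, q3} → {q0, q1, q2, q3, q5}.
Read '1': {q0, q1, q2, q3, q5} → {q0, q1, q2, q3, q5}.
Read '1': {q0, q1, q2, q3, q5} → {q0, q1, q2, q3, q5}.
That set has 5 states.

5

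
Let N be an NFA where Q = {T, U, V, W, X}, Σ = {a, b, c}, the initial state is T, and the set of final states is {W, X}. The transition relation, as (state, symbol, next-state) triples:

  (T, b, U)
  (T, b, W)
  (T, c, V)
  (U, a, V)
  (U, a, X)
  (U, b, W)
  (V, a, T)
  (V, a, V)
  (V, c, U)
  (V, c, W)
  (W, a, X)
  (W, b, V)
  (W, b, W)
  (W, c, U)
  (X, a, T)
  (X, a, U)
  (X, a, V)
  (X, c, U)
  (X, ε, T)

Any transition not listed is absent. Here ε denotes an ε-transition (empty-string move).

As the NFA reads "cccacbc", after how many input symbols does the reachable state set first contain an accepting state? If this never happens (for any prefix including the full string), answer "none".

Start in {T}.
Read 'c': T→{V}; now {V}.
Read 'c': V→{U, W}; now {U, W}.
None of the earlier sets intersect F, but {U, W} does.

2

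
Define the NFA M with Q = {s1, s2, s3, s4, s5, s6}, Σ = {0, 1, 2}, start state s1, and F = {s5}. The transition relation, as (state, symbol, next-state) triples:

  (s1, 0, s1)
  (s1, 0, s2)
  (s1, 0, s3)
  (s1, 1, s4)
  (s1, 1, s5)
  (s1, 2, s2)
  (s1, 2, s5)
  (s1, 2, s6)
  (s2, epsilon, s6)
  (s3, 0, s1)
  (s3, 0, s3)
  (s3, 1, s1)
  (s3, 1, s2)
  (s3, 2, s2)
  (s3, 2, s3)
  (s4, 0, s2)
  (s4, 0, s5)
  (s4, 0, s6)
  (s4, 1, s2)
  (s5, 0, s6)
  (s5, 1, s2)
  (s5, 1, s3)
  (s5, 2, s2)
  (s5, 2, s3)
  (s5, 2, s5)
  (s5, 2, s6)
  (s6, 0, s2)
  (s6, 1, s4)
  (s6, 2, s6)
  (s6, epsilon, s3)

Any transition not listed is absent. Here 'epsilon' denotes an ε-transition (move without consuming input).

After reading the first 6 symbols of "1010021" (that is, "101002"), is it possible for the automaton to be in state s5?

Start in {s1}.
Read '1': s1→{s4, s5}; now {s4, s5}.
Read '0': s4→{s2, s5, s6}, s5→{s6}; union {s2, s5, s6}; ε-closure = {s2, s3, s5, s6}.
Read '1': s2→∅, s3→{s1, s2}, s5→{s2, s3}, s6→{s4}; union {s1, s2, s3, s4}; ε-closure = {s1, s2, s3, s4, s6}.
Read '0': s1→{s1, s2, s3}, s2→∅, s3→{s1, s3}, s4→{s2, s5, s6}, s6→{s2}; now {s1, s2, s3, s5, s6}.
Read '0': s1→{s1, s2, s3}, s2→∅, s3→{s1, s3}, s5→{s6}, s6→{s2}; now {s1, s2, s3, s6}.
Read '2': s1→{s2, s5, s6}, s2→∅, s3→{s2, s3}, s6→{s6}; now {s2, s3, s5, s6}.
State s5 is in {s2, s3, s5, s6}.

Yes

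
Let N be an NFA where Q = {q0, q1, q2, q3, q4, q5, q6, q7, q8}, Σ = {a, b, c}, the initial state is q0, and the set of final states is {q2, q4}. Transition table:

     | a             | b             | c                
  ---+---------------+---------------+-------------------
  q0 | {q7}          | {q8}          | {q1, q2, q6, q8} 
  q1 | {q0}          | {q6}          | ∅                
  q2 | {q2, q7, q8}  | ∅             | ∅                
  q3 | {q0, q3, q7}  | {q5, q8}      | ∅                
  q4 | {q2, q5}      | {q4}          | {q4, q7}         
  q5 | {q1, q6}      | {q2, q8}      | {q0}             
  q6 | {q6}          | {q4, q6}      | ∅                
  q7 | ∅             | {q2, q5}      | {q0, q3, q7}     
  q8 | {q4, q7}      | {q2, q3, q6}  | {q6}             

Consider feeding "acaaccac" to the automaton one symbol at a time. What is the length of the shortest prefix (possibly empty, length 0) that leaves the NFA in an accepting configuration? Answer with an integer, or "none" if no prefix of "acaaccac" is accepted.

5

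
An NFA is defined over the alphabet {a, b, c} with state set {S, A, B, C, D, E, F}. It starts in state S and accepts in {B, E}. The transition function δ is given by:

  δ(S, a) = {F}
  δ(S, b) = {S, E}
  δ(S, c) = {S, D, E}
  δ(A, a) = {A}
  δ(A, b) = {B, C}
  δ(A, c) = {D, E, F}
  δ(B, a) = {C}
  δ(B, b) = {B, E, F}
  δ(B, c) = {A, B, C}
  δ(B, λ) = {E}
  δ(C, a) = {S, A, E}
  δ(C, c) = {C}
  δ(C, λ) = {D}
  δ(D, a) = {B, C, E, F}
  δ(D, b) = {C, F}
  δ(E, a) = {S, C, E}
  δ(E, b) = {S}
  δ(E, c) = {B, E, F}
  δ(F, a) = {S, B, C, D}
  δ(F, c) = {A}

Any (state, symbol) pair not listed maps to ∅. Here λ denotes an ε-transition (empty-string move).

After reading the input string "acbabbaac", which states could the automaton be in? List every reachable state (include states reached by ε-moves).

Start in {S}.
Read 'a': S→{F}; now {F}.
Read 'c': F→{A}; now {A}.
Read 'b': A→{B, C}; union {B, C}; ε-closure = {B, C, D, E}.
Read 'a': B→{C}, C→{S, A, E}, D→{B, C, E, F}, E→{S, C, E}; union {S, A, B, C, E, F}; ε-closure = {S, A, B, C, D, E, F}.
Read 'b': S→{S, E}, A→{B, C}, B→{B, E, F}, C→∅, D→{C, F}, E→{S}, F→∅; union {S, B, C, E, F}; ε-closure = {S, B, C, D, E, F}.
Read 'b': S→{S, E}, B→{B, E, F}, C→∅, D→{C, F}, E→{S}, F→∅; union {S, B, C, E, F}; ε-closure = {S, B, C, D, E, F}.
Read 'a': S→{F}, B→{C}, C→{S, A, E}, D→{B, C, E, F}, E→{S, C, E}, F→{S, B, C, D}; now {S, A, B, C, D, E, F}.
Read 'a': S→{F}, A→{A}, B→{C}, C→{S, A, E}, D→{B, C, E, F}, E→{S, C, E}, F→{S, B, C, D}; now {S, A, B, C, D, E, F}.
Read 'c': S→{S, D, E}, A→{D, E, F}, B→{A, B, C}, C→{C}, D→∅, E→{B, E, F}, F→{A}; now {S, A, B, C, D, E, F}.

{S, A, B, C, D, E, F}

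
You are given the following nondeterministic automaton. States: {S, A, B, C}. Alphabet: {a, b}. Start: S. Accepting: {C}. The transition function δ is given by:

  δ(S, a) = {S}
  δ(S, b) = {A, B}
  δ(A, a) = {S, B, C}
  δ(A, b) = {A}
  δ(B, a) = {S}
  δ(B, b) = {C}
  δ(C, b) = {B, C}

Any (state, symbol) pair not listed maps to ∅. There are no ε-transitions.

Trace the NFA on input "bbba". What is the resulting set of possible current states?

{S, B, C}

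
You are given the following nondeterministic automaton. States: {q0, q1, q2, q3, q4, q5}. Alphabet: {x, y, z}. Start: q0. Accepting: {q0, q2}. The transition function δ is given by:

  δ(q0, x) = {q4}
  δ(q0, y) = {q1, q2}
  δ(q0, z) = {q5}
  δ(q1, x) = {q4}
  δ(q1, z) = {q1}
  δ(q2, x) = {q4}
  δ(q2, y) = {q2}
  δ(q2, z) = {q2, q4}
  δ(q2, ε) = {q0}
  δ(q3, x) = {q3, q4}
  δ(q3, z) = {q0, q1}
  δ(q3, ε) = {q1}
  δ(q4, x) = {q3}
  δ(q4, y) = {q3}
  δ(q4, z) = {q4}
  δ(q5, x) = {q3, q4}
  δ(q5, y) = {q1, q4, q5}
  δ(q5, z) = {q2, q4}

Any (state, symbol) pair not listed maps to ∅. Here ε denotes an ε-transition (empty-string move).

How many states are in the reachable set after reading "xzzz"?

Start in {q0}.
Read 'x': q0→{q4}; now {q4}.
Read 'z': q4→{q4}; now {q4}.
Read 'z': q4→{q4}; now {q4}.
Read 'z': q4→{q4}; now {q4}.
That set has 1 state.

1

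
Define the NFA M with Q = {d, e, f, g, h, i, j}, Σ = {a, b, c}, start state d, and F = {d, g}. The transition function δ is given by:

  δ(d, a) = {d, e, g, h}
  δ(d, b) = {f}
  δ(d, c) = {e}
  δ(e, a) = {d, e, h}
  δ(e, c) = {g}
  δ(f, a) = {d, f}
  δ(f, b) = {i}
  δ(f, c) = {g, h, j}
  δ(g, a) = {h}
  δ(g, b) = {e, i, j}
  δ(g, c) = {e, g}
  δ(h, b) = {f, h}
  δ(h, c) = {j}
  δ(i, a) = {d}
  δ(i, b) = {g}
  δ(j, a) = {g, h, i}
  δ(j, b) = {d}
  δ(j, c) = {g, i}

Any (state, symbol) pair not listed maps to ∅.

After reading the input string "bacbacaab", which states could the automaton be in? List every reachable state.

Start in {d}.
Read 'b': d→{f}; now {f}.
Read 'a': f→{d, f}; now {d, f}.
Read 'c': d→{e}, f→{g, h, j}; now {e, g, h, j}.
Read 'b': e→∅, g→{e, i, j}, h→{f, h}, j→{d}; now {d, e, f, h, i, j}.
Read 'a': d→{d, e, g, h}, e→{d, e, h}, f→{d, f}, h→∅, i→{d}, j→{g, h, i}; now {d, e, f, g, h, i}.
Read 'c': d→{e}, e→{g}, f→{g, h, j}, g→{e, g}, h→{j}, i→∅; now {e, g, h, j}.
Read 'a': e→{d, e, h}, g→{h}, h→∅, j→{g, h, i}; now {d, e, g, h, i}.
Read 'a': d→{d, e, g, h}, e→{d, e, h}, g→{h}, h→∅, i→{d}; now {d, e, g, h}.
Read 'b': d→{f}, e→∅, g→{e, i, j}, h→{f, h}; now {e, f, h, i, j}.

{e, f, h, i, j}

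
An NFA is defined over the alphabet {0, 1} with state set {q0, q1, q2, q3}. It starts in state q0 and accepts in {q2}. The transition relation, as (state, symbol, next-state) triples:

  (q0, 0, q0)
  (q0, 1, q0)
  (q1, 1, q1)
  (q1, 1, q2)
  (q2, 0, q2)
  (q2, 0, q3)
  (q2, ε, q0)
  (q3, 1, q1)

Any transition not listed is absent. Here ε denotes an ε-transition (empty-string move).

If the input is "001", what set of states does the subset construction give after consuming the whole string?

{q0}

Start in {q0}.
Read '0': q0→{q0}; now {q0}.
Read '0': q0→{q0}; now {q0}.
Read '1': q0→{q0}; now {q0}.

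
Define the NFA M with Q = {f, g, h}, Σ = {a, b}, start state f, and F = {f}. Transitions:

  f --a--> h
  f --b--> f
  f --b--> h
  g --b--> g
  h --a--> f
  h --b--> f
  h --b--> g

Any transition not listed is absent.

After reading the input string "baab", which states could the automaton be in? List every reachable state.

{f, g, h}

Start in {f}.
Read 'b': f→{f, h}; now {f, h}.
Read 'a': f→{h}, h→{f}; now {f, h}.
Read 'a': f→{h}, h→{f}; now {f, h}.
Read 'b': f→{f, h}, h→{f, g}; now {f, g, h}.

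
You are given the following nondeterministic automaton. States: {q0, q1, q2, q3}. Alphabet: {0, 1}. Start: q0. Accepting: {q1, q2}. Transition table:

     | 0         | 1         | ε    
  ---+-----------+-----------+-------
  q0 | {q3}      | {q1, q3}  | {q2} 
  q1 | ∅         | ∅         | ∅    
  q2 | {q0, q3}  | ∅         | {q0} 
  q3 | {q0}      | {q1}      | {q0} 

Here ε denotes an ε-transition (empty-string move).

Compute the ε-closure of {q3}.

Begin with {q3}.
ε-move q3 → q0; add q0.
ε-move q0 → q2; add q2.

{q0, q2, q3}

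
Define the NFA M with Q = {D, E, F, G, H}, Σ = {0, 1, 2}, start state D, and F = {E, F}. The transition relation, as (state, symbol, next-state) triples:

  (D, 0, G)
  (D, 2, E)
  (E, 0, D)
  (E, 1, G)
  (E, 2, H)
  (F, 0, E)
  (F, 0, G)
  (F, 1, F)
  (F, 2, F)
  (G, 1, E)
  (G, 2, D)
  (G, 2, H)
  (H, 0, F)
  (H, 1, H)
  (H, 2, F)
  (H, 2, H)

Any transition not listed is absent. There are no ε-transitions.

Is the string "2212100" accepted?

Yes

Start in {D}.
Read '2': D→{E}; now {E}.
Read '2': E→{H}; now {H}.
Read '1': H→{H}; now {H}.
Read '2': H→{F, H}; now {F, H}.
Read '1': F→{F}, H→{H}; now {F, H}.
Read '0': F→{E, G}, H→{F}; now {E, F, G}.
Read '0': E→{D}, F→{E, G}, G→∅; now {D, E, G}.
The final set {D, E, G} contains the accepting state E.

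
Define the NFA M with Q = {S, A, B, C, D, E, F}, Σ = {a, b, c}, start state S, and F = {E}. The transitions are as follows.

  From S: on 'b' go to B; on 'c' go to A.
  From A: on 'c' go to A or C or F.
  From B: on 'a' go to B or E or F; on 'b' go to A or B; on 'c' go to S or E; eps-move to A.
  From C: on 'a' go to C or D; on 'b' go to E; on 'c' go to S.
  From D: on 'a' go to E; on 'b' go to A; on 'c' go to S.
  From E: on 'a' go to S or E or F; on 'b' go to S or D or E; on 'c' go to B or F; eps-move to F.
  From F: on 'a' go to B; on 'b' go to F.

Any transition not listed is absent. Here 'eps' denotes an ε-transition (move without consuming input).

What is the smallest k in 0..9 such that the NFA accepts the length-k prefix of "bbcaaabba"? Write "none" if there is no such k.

3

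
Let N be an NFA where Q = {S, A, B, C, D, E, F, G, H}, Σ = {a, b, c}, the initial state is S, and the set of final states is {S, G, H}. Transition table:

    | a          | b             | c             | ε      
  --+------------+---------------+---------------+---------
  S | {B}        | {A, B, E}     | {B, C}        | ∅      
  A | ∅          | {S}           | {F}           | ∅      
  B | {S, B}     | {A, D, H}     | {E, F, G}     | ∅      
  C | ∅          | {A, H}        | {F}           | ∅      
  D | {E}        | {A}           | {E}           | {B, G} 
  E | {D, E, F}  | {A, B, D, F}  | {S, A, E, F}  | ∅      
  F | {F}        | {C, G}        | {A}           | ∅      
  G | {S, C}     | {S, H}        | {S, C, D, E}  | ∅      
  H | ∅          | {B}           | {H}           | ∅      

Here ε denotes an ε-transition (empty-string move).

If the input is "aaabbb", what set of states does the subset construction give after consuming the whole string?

{S, A, B, C, D, E, G, H}

Start in {S}.
Read 'a': {S} → {B}.
Read 'a': {B} → {S, B}.
Read 'a': {S, B} → {S, B}.
Read 'b': {S, B} → {A, B, D, E, G, H}.
Read 'b': {A, B, D, E, G, H} → {S, A, B, D, F, G, H}.
Read 'b': {S, A, B, D, F, G, H} → {S, A, B, C, D, E, G, H}.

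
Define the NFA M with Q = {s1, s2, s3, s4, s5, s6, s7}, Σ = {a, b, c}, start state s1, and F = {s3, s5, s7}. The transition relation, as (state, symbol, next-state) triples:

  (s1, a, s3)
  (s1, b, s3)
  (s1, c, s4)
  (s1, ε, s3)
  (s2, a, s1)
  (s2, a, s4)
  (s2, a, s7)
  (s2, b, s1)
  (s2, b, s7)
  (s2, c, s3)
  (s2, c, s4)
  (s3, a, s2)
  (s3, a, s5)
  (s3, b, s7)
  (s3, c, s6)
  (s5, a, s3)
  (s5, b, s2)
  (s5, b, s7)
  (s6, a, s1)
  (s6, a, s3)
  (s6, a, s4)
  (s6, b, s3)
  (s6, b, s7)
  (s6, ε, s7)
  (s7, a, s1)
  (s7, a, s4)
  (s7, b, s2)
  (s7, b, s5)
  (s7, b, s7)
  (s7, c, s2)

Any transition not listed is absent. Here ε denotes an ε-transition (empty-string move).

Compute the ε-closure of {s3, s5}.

{s3, s5}

Begin with {s3, s5}.
No ε-moves leave this set, so the closure equals the set itself.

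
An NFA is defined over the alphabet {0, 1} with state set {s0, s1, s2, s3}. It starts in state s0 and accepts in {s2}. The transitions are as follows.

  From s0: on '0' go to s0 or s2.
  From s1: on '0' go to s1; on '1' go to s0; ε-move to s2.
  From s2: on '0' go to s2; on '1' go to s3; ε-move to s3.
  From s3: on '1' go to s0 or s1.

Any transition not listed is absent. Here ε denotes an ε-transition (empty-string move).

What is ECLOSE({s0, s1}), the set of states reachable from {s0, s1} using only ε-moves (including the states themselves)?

{s0, s1, s2, s3}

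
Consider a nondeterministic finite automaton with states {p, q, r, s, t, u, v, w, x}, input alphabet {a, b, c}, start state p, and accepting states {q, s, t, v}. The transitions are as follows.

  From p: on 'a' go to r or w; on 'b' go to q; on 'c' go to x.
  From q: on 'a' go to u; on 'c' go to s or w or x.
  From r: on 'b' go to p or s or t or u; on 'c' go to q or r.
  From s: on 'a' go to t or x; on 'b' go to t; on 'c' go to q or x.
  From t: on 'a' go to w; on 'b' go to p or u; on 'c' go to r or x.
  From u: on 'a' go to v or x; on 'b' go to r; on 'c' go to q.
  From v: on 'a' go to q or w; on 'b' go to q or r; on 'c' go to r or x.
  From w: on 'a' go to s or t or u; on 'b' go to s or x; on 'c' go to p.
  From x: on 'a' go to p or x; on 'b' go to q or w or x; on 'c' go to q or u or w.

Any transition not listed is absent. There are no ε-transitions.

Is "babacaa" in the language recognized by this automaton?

No

Start in {p}.
Read 'b': {p} → {q}.
Read 'a': {q} → {u}.
Read 'b': {u} → {r}.
Read 'a': {r} → ∅.
The set is empty and remains empty for the remaining 3 symbols.
The final set ∅ contains no accepting state.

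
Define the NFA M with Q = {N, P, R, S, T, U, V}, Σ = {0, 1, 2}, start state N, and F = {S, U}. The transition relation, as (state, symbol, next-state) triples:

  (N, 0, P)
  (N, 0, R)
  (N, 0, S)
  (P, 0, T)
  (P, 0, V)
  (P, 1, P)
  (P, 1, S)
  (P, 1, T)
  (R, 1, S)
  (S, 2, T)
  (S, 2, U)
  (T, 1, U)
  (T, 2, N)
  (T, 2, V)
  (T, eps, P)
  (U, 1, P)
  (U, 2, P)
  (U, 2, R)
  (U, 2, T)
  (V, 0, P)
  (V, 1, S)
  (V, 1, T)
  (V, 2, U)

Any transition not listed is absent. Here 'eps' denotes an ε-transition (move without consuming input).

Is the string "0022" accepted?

Yes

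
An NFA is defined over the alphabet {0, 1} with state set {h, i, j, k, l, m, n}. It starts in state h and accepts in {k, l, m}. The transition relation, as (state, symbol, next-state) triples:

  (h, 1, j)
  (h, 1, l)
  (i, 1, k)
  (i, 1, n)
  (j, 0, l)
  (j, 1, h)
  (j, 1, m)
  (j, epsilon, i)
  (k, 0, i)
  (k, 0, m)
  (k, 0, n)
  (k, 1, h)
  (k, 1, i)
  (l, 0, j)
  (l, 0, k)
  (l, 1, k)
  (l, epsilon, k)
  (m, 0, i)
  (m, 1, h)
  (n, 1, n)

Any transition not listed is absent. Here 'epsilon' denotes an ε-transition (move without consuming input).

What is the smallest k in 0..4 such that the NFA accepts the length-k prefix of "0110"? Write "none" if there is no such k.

Start in {h}.
Read '0': h→∅; now ∅.
The set is empty and remains empty for the remaining 3 symbols.
No reachable set along the way intersects F.

none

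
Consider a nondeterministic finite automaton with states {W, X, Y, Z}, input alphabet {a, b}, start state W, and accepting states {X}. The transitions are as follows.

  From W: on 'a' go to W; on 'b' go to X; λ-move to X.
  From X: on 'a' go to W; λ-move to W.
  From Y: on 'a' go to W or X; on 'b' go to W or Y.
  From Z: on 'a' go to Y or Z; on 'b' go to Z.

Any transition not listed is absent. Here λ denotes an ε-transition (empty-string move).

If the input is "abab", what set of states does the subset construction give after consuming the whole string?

{W, X}

Start: ε-closure({W}) = {W, X}.
Read 'a': {W, X} → {W, X}.
Read 'b': {W, X} → {W, X}.
Read 'a': {W, X} → {W, X}.
Read 'b': {W, X} → {W, X}.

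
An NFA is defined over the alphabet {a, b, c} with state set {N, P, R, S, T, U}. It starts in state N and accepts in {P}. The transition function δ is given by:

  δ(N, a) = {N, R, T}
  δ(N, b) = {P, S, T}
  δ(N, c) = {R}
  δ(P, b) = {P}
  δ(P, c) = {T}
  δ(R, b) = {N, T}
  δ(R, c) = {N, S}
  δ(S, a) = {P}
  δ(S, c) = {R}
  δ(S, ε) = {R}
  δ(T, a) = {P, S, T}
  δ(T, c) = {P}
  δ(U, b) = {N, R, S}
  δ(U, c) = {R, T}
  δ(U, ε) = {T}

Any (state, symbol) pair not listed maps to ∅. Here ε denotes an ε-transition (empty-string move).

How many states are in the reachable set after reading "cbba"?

4

Start in {N}.
Read 'c': N→{R}; now {R}.
Read 'b': R→{N, T}; now {N, T}.
Read 'b': N→{P, S, T}, T→∅; union {P, S, T}; ε-closure = {P, R, S, T}.
Read 'a': P→∅, R→∅, S→{P}, T→{P, S, T}; union {P, S, T}; ε-closure = {P, R, S, T}.
That set has 4 states.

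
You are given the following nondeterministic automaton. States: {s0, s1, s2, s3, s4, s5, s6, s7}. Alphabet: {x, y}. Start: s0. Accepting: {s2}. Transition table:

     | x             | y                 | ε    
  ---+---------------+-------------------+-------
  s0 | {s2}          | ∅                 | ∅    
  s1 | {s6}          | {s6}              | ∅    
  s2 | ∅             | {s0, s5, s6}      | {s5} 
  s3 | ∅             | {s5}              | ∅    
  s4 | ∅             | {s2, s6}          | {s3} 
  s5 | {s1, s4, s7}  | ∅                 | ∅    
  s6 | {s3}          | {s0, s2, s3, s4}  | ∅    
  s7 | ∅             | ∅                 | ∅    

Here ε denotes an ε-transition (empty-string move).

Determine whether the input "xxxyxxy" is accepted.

Yes

Start in {s0}.
Read 'x': {s0} → {s2, s5}.
Read 'x': {s2, s5} → {s1, s3, s4, s7}.
Read 'x': {s1, s3, s4, s7} → {s6}.
Read 'y': {s6} → {s0, s2, s3, s4, s5}.
Read 'x': {s0, s2, s3, s4, s5} → {s1, s2, s3, s4, s5, s7}.
Read 'x': {s1, s2, s3, s4, s5, s7} → {s1, s3, s4, s6, s7}.
Read 'y': {s1, s3, s4, s6, s7} → {s0, s2, s3, s4, s5, s6}.
The final set {s0, s2, s3, s4, s5, s6} contains the accepting state s2.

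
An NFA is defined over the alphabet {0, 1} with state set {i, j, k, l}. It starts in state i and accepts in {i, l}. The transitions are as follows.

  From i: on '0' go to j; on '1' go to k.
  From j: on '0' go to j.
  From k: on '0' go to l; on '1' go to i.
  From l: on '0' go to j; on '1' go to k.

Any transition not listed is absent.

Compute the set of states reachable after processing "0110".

Start in {i}.
Read '0': i→{j}; now {j}.
Read '1': j→∅; now ∅.
The set is empty and remains empty for the remaining 2 symbols.

∅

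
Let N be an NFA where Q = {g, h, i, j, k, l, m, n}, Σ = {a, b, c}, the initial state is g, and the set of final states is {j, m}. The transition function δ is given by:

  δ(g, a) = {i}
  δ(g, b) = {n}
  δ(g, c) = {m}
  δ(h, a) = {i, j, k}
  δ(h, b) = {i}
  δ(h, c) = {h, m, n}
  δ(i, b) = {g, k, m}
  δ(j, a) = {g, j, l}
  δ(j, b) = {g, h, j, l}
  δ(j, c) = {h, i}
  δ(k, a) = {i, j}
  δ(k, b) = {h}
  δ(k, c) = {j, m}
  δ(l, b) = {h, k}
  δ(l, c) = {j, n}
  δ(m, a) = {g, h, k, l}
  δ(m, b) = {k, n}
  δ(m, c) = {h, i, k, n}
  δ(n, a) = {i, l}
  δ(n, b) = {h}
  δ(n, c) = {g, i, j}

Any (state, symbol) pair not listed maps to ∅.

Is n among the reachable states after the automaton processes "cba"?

Start in {g}.
Read 'c': g→{m}; now {m}.
Read 'b': m→{k, n}; now {k, n}.
Read 'a': k→{i, j}, n→{i, l}; now {i, j, l}.
State n is not in {i, j, l}.

No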